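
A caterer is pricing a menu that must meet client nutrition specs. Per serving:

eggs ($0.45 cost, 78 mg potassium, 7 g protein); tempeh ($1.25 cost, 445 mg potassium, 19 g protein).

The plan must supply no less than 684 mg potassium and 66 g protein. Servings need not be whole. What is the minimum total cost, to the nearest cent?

$4.24

At the optimum either one food covers both requirements or two foods hit both targets exactly; no other combination can be cheaper.
eggs only: max(684/78, 66/7) = 9.429 servings → $4.24.
tempeh only: max(684/445, 66/19) = 3.474 servings → $4.34.
eggs + tempeh: the both-tight solution has a negative serving — not a feasible corner.
So the least-cost plan costs $4.24.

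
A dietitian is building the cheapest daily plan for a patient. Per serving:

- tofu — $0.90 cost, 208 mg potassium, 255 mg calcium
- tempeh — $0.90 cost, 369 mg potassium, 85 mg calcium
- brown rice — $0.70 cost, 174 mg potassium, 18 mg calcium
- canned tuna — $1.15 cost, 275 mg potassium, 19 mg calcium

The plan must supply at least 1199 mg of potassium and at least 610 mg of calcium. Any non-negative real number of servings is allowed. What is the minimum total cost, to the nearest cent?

tofu only: max(1199/208, 610/255) = 5.764 servings → $5.19.
tempeh only: max(1199/369, 610/85) = 7.176 servings → $6.46.
brown rice only: max(1199/174, 610/18) = 33.89 servings → $23.72.
canned tuna only: max(1199/275, 610/19) = 32.11 servings → $36.92.
tofu + tempeh with both tight: 1.612 servings and 2.341 servings → $3.56.
tofu + brown rice with both tight: 2.081 servings and 4.403 servings → $4.96.
tofu + canned tuna with both tight: 2.191 servings and 2.703 servings → $5.08.
tempeh + brown rice with both targets exact would need a negative amount; discard.
tempeh + canned tuna: the both-tight solution has a negative serving — not a feasible corner.
brown rice + canned tuna with both targets exact would need a negative amount; discard.
So the least-cost plan costs $3.56.

$3.56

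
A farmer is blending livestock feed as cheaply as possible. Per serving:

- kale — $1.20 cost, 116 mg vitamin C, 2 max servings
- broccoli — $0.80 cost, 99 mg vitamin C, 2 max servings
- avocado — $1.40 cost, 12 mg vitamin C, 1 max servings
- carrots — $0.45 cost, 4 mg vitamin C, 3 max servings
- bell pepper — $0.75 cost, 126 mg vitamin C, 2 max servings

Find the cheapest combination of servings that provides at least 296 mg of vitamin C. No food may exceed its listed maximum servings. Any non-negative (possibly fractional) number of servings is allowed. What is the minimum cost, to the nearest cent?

$1.86

Cost per mg of vitamin C: bell pepper $0.0060, broccoli $0.0081, kale $0.0103, carrots $0.1125, avocado $0.1167.
Take 2 servings of bell pepper: +252.0 mg vitamin C for $1.50 (total $1.50, still need 44.0 mg).
Take 0.4444 servings of broccoli: +44.0 mg vitamin C for $0.36 (total $1.86, still need 0.0 mg).
Filling from the cheapest source first is optimal under one linear minimum: $1.86.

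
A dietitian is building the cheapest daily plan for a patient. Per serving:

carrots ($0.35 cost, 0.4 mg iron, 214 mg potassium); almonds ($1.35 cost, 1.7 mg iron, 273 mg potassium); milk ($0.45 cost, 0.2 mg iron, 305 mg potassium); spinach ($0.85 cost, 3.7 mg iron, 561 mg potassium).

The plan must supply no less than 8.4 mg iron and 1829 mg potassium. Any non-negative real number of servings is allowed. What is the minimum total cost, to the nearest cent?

$2.75

For a min-cost LP with two ≥-constraints, a basic feasible solution has at most two positive variables.
carrots only: max(8.4/0.4, 1829/214) = 21 servings → $7.35.
almonds only: max(8.4/1.7, 1829/273) = 6.7 servings → $9.04.
milk only: max(8.4/0.2, 1829/305) = 42 servings → $18.90.
spinach only: max(8.4/3.7, 1829/561) = 3.26 servings → $2.77.
carrots + almonds with both tight: 3.205 servings and 4.187 servings → $6.77.
carrots + milk: the both-tight solution has a negative serving — not a feasible corner.
carrots + spinach with both tight: 3.622 servings and 1.879 servings → $2.86.
almonds + milk with both tight: 4.734 servings and 1.759 servings → $7.18.
almonds + spinach with both targets exact would need a negative amount; discard.
milk + spinach with both tight: 2.022 servings and 2.161 servings → $2.75.
Cheapest feasible corner: $2.75.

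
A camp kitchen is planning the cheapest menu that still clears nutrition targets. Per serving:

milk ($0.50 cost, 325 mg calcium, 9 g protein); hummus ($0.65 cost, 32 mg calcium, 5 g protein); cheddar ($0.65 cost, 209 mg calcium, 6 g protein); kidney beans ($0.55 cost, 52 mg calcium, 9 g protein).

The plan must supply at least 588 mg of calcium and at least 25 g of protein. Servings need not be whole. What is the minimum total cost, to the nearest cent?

The cheapest plan sits at a corner of the feasible region — with two constraints it uses at most two foods.
milk only: max(588/325, 25/9) = 2.778 servings → $1.39.
hummus only: max(588/32, 25/5) = 18.38 servings → $11.94.
cheddar only: max(588/209, 25/6) = 4.167 servings → $2.71.
kidney beans only: max(588/52, 25/9) = 11.31 servings → $6.22.
milk + hummus with both tight: 1.601 servings and 2.119 servings → $2.18.
milk + cheddar: intersection lies outside the first quadrant.
milk + kidney beans with both tight: 1.625 servings and 1.153 servings → $1.45.
hummus + cheddar with both tight: 1.989 servings and 2.509 servings → $2.92.
hummus + kidney beans with both targets exact would need a negative amount; discard.
cheddar + kidney beans with both tight: 2.544 servings and 1.082 servings → $2.25.
Cheapest feasible corner: $1.39.

$1.39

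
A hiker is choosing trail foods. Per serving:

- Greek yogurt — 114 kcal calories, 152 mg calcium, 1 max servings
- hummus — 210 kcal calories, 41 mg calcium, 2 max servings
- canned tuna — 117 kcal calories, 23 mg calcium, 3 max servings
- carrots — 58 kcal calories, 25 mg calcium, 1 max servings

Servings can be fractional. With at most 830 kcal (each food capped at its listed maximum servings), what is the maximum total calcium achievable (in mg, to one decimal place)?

Calcium per kcal: Greek yogurt 1.333, carrots 0.431, canned tuna 0.1966, hummus 0.1952.
Take 1 serving of Greek yogurt: uses 114 kcal, +152.0 mg calcium (running total 152.0 mg).
Take 1 serving of carrots: uses 58 kcal, +25.0 mg calcium (running total 177.0 mg).
Take 3 servings of canned tuna: uses 351 kcal, +69.0 mg calcium (running total 246.0 mg).
Take 1.462 servings of hummus: uses 307 kcal, +59.9 mg calcium (running total 305.9 mg).
Filling greedily by calcium-per-kcal is optimal for one linear limit, giving 305.9 mg.

305.9 mg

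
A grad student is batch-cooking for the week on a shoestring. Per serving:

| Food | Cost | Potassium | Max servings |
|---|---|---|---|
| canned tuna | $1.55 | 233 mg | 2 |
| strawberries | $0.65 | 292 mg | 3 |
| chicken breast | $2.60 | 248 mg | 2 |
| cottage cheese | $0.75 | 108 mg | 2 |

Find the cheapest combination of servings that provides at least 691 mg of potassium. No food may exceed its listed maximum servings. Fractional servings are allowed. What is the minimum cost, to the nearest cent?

$1.54

Cost per mg of potassium: strawberries $0.0022, canned tuna $0.0067, cottage cheese $0.0069, chicken breast $0.0105.
Take 2.366 servings of strawberries: +691.0 mg potassium for $1.54 (total $1.54, still need 0.0 mg).
Greedy by cheapest-per-mg is optimal for a single linear constraint, so the minimum cost is $1.54.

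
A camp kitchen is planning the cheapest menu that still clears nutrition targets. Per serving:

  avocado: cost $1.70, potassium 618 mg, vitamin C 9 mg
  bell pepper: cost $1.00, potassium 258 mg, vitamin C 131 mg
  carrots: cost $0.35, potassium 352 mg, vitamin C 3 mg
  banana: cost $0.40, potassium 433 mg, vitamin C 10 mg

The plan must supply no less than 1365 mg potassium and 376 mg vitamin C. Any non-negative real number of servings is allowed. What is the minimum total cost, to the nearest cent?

$3.36

This is a tiny linear program; its minimum lies at a vertex of the feasible set. List the vertices and price them.
avocado only: max(1365/618, 376/9) = 41.78 servings → $71.02.
bell pepper only: max(1365/258, 376/131) = 5.291 servings → $5.29.
carrots only: max(1365/352, 376/3) = 125.3 servings → $43.87.
banana only: max(1365/433, 376/10) = 37.6 servings → $15.04.
avocado + bell pepper with both tight: 1.04 servings and 2.799 servings → $4.57.
avocado + carrots: intersection lies outside the first quadrant.
avocado + banana with both targets exact would need a negative amount; discard.
bell pepper + carrots with both tight: 2.829 servings and 1.804 servings → $3.46.
bell pepper + banana with both tight: 2.755 servings and 1.511 servings → $3.36.
carrots + banana with both targets exact would need a negative amount; discard.
Cheapest feasible corner: $3.36.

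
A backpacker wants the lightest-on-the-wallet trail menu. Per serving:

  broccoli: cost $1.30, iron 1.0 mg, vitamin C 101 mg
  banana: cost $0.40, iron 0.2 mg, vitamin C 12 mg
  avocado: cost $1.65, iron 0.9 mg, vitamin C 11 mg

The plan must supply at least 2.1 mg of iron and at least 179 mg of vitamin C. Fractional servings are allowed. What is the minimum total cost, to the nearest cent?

$2.73

Minimising a linear cost over {iron ≥ 2.1, vitamin C ≥ 179, servings ≥ 0} — the optimum is at a vertex, using one or two foods.
broccoli only: max(2.1/1.0, 179/101) = 2.1 servings → $2.73.
banana only: max(2.1/0.2, 179/12) = 14.92 servings → $5.97.
avocado only: max(2.1/0.9, 179/11) = 16.27 servings → $26.85.
broccoli + banana with both tight: 1.293 servings and 4.037 servings → $3.30.
broccoli + avocado with both tight: 1.727 servings and 0.4143 servings → $2.93.
banana + avocado: the both-tight solution has a negative serving — not a feasible corner.
So the least-cost plan costs $2.73.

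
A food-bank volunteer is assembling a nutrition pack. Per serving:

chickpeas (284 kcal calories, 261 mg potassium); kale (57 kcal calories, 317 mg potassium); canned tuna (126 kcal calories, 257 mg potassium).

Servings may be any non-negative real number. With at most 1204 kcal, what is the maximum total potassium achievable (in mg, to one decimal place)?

6695.9 mg

Potassium per kcal: kale 5.561, canned tuna 2.04, chickpeas 0.919.
With no serving limits, spend the whole calories allowance on kale: 1204 kcal / 57 kcal × 317 mg = 6695.9 mg.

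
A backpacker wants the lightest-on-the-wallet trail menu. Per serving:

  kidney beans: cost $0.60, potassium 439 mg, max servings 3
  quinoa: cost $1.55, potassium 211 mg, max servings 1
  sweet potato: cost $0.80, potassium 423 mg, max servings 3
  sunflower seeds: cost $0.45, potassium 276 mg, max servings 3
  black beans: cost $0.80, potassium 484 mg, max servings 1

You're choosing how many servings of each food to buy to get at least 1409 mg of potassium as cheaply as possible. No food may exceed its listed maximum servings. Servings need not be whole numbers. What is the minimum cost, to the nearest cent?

Cost per mg of potassium: kidney beans $0.0014, sunflower seeds $0.0016, black beans $0.0017, sweet potato $0.0019, quinoa $0.0073.
Take 3 servings of kidney beans: +1317.0 mg potassium for $1.80 (total $1.80, still need 92.0 mg).
Take 0.3333 servings of sunflower seeds: +92.0 mg potassium for $0.15 (total $1.95, still need 0.0 mg).
Filling from the cheapest source first is optimal under one linear minimum: $1.95.

$1.95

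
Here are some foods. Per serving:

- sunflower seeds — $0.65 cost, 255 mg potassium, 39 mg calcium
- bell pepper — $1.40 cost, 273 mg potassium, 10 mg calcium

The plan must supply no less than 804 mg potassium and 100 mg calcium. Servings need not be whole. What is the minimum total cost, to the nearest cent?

$2.05

At the optimum either one food covers both requirements or two foods hit both targets exactly; no other combination can be cheaper.
sunflower seeds only: max(804/255, 100/39) = 3.153 servings → $2.05.
bell pepper only: max(804/273, 100/10) = 10 servings → $14.00.
sunflower seeds + bell pepper with both tight: 2.379 servings and 0.7232 servings → $2.56.
Cheapest feasible corner: $2.05.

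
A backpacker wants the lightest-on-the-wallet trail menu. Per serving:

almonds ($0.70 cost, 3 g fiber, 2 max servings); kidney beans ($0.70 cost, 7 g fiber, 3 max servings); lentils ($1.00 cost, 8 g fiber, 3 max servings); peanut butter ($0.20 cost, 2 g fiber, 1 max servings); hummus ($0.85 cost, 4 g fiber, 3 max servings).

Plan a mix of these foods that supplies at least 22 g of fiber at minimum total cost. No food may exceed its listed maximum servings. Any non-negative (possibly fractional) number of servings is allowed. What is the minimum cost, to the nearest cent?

$2.20

Cost per g of fiber: kidney beans $0.1000, peanut butter $0.1000, lentils $0.1250, hummus $0.2125, almonds $0.2333.
Take 3 servings of kidney beans: +21.0 g fiber for $2.10 (total $2.10, still need 1.0 g).
Take 0.5 servings of peanut butter: +1.0 g fiber for $0.10 (total $2.20, still need 0.0 g).
Filling from the cheapest source first is optimal under one linear minimum: $2.20.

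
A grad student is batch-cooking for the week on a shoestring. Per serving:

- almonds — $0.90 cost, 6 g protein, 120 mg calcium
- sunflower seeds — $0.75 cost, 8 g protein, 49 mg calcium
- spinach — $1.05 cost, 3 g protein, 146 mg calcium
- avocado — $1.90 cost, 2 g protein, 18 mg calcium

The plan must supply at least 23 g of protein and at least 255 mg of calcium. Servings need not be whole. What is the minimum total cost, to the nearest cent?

$2.62

This is a tiny linear program; its minimum lies at a vertex of the feasible set. List the vertices and price them.
almonds only: max(23/6, 255/120) = 3.833 servings → $3.45.
sunflower seeds only: max(23/8, 255/49) = 5.204 servings → $3.90.
spinach only: max(23/3, 255/146) = 7.667 servings → $8.05.
avocado only: max(23/2, 255/18) = 14.17 servings → $26.92.
almonds + sunflower seeds with both tight: 1.371 servings and 1.847 servings → $2.62.
almonds + spinach: the both-tight solution has a negative serving — not a feasible corner.
almonds + avocado with both tight: 0.7273 servings and 9.318 servings → $18.36.
sunflower seeds + spinach with both tight: 2.54 servings and 0.8942 servings → $2.84.
sunflower seeds + avocado: the both-tight solution has a negative serving — not a feasible corner.
spinach + avocado with both tight: 0.4034 servings and 10.89 servings → $21.12.
So the least-cost plan costs $2.62.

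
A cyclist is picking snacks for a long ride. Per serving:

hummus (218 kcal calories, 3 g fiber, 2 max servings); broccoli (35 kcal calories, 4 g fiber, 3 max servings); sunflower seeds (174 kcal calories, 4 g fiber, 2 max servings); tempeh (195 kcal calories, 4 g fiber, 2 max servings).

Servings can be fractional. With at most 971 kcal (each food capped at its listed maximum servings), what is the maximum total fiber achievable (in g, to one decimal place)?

29.8 g

Fiber per kcal: broccoli 0.1143, sunflower seeds 0.02299, tempeh 0.02051, hummus 0.01376.
Take 3 servings of broccoli: uses 105 kcal, +12.0 g fiber (running total 12.0 g).
Take 2 servings of sunflower seeds: uses 348 kcal, +8.0 g fiber (running total 20.0 g).
Take 2 servings of tempeh: uses 390 kcal, +8.0 g fiber (running total 28.0 g).
Take 0.5872 servings of hummus: uses 128 kcal, +1.8 g fiber (running total 29.8 g).
Filling greedily by fiber-per-kcal is optimal for one linear limit, giving 29.8 g.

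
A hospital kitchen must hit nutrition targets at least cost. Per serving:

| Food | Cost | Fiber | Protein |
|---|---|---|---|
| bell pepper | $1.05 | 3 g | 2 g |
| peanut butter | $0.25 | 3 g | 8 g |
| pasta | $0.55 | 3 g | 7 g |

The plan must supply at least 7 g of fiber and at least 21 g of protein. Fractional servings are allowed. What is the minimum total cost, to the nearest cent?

$0.66

This is a tiny linear program; its minimum lies at a vertex of the feasible set. List the vertices and price them.
bell pepper only: max(7/3, 21/2) = 10.5 servings → $11.03.
peanut butter only: max(7/3, 21/8) = 2.625 servings → $0.66.
pasta only: max(7/3, 21/7) = 3 servings → $1.65.
bell pepper + peanut butter: intersection lies outside the first quadrant.
bell pepper + pasta: intersection lies outside the first quadrant.
peanut butter + pasta with both targets exact would need a negative amount; discard.
So the least-cost plan costs $0.66.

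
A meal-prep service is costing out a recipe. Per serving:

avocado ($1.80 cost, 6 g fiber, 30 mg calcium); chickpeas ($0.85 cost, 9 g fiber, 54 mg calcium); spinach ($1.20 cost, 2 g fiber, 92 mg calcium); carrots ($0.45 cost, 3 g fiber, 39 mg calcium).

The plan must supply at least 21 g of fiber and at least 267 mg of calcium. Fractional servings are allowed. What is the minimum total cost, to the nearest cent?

For a min-cost LP with two ≥-constraints, a basic feasible solution has at most two positive variables.
avocado only: max(21/6, 267/30) = 8.9 servings → $16.02.
chickpeas only: max(21/9, 267/54) = 4.944 servings → $4.20.
spinach only: max(21/2, 267/92) = 10.5 servings → $12.60.
carrots only: max(21/3, 267/39) = 7 servings → $3.15.
avocado + chickpeas with both targets exact would need a negative amount; discard.
avocado + spinach with both tight: 2.841 servings and 1.976 servings → $7.49.
avocado + carrots with both tight: 0.125 servings and 6.75 servings → $3.26.
chickpeas + spinach with both tight: 1.942 servings and 1.762 servings → $3.77.
chickpeas + carrots with both tight: 0.09524 servings and 6.714 servings → $3.10.
spinach + carrots: intersection lies outside the first quadrant.
The minimum over all feasible corners is $3.10.

$3.10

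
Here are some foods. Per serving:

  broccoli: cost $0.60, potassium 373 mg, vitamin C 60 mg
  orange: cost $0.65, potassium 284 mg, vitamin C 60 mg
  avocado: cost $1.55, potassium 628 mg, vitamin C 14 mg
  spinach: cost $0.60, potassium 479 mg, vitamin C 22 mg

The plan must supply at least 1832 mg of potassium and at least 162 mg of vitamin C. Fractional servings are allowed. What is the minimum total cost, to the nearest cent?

$2.54

broccoli only: max(1832/373, 162/60) = 4.912 servings → $2.95.
orange only: max(1832/284, 162/60) = 6.451 servings → $4.19.
avocado only: max(1832/628, 162/14) = 11.57 servings → $17.94.
spinach only: max(1832/479, 162/22) = 7.364 servings → $4.42.
broccoli + orange with both targets exact would need a negative amount; discard.
broccoli + avocado with both tight: 2.344 servings and 1.525 servings → $3.77.
broccoli + spinach with both tight: 1.816 servings and 2.41 servings → $2.54.
orange + avocado with both tight: 2.258 servings and 1.896 servings → $4.41.
orange + spinach with both tight: 1.658 servings and 2.842 servings → $2.78.
avocado + spinach: the both-tight solution has a negative serving — not a feasible corner.
The minimum over all feasible corners is $2.54.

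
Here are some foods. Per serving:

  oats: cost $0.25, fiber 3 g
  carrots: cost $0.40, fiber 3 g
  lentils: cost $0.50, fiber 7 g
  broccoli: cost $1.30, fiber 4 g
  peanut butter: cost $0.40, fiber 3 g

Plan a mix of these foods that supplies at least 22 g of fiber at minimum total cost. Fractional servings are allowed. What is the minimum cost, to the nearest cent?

$1.57

Cost per g of fiber: lentils $0.0714, oats $0.0833, carrots $0.1333, peanut butter $0.1333, broccoli $0.3250.
With no serving limits, use only lentils: 22 g / 7 g = 3.143 servings × $0.50 = $1.57.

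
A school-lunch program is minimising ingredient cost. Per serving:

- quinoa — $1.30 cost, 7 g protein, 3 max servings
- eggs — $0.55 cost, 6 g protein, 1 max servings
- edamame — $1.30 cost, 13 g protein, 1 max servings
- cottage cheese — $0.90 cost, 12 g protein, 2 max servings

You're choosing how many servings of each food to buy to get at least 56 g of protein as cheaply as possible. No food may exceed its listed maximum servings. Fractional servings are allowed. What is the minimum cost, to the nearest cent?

Cost per g of protein: cottage cheese $0.0750, eggs $0.0917, edamame $0.1000, quinoa $0.1857.
Take 2 servings of cottage cheese: +24.0 g protein for $1.80 (total $1.80, still need 32.0 g).
Take 1 serving of eggs: +6.0 g protein for $0.55 (total $2.35, still need 26.0 g).
Take 1 serving of edamame: +13.0 g protein for $1.30 (total $3.65, still need 13.0 g).
Take 1.857 servings of quinoa: +13.0 g protein for $2.41 (total $6.06, still need 0.0 g).
Filling from the cheapest source first is optimal under one linear minimum: $6.06.

$6.06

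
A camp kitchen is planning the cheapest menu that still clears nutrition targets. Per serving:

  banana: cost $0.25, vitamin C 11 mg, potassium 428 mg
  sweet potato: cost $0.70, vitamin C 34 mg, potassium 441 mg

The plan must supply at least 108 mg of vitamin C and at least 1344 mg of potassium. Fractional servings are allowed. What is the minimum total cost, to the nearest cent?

$2.22

Minimising a linear cost over {vitamin C ≥ 108, potassium ≥ 1344, servings ≥ 0} — the optimum is at a vertex, using one or two foods.
banana only: max(108/11, 1344/428) = 9.818 servings → $2.45.
sweet potato only: max(108/34, 1344/441) = 3.176 servings → $2.22.
banana + sweet potato: intersection lies outside the first quadrant.
The minimum over all feasible corners is $2.22.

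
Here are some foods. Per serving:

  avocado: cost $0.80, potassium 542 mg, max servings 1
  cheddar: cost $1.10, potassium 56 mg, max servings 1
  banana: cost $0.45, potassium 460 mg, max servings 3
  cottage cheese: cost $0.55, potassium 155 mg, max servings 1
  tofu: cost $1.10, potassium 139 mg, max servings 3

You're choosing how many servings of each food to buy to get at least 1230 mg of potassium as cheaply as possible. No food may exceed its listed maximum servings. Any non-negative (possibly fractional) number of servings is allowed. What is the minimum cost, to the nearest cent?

Cost per mg of potassium: banana $0.0010, avocado $0.0015, cottage cheese $0.0035, tofu $0.0079, cheddar $0.0196.
Take 2.674 servings of banana: +1230.0 mg potassium for $1.20 (total $1.20, still need 0.0 mg).
Greedy by cheapest-per-mg is optimal for a single linear constraint, so the minimum cost is $1.20.

$1.20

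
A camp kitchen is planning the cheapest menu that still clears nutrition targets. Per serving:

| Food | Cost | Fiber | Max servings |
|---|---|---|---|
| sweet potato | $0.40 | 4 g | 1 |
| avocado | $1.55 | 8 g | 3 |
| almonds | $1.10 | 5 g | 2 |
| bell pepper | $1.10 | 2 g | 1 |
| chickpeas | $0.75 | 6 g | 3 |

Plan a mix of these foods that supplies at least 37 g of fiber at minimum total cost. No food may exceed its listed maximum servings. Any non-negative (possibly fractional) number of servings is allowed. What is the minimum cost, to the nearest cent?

Cost per g of fiber: sweet potato $0.1000, chickpeas $0.1250, avocado $0.1938, almonds $0.2200, bell pepper $0.5500.
Take 1 serving of sweet potato: +4.0 g fiber for $0.40 (total $0.40, still need 33.0 g).
Take 3 servings of chickpeas: +18.0 g fiber for $2.25 (total $2.65, still need 15.0 g).
Take 1.875 servings of avocado: +15.0 g fiber for $2.91 (total $5.56, still need 0.0 g).
Greedy by cheapest-per-g is optimal for a single linear constraint, so the minimum cost is $5.56.

$5.56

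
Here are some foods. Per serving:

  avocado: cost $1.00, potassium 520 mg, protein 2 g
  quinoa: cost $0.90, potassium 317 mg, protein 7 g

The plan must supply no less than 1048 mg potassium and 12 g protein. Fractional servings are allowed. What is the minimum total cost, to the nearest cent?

$2.42

Two binding constraints pin down two serving amounts, so the optimal mix uses at most two foods. The candidates are each food alone (scaled to the tighter of potassium/protein) and each pair with both constraints tight.
avocado only: max(1048/520, 12/2) = 6 servings → $6.00.
quinoa only: max(1048/317, 12/7) = 3.306 servings → $2.98.
avocado + quinoa with both tight: 1.175 servings and 1.379 servings → $2.42.
Cheapest feasible corner: $2.42.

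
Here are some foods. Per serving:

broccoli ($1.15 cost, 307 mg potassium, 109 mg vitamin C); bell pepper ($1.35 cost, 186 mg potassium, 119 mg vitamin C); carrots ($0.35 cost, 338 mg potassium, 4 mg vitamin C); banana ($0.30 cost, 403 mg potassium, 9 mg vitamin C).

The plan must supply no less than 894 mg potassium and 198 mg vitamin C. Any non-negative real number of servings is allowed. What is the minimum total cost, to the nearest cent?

With two linear requirements the optimum uses one or two foods; enumerate the corners.
broccoli only: max(894/307, 198/109) = 2.912 servings → $3.35.
bell pepper only: max(894/186, 198/119) = 4.806 servings → $6.49.
carrots only: max(894/338, 198/4) = 49.5 servings → $17.32.
banana only: max(894/403, 198/9) = 22 servings → $6.60.
broccoli + bell pepper with both targets exact would need a negative amount; discard.
broccoli + carrots with both tight: 1.779 servings and 1.029 servings → $2.41.
broccoli + banana with both tight: 1.743 servings and 0.8906 servings → $2.27.
bell pepper + carrots with both tight: 1.605 servings and 1.762 servings → $2.78.
bell pepper + banana with both tight: 1.55 servings and 1.503 servings → $2.54.
carrots + banana: intersection lies outside the first quadrant.
So the least-cost plan costs $2.27.

$2.27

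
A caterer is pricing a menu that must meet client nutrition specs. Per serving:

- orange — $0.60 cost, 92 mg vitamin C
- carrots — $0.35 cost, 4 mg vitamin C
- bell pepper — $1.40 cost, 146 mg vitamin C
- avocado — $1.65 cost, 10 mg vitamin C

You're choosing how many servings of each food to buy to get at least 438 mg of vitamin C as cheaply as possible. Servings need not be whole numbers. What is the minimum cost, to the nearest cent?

Cost per mg of vitamin C: orange $0.0065, bell pepper $0.0096, carrots $0.0875, avocado $0.1650.
With no serving limits, use only orange: 438 mg / 92 mg = 4.761 servings × $0.60 = $2.86.

$2.86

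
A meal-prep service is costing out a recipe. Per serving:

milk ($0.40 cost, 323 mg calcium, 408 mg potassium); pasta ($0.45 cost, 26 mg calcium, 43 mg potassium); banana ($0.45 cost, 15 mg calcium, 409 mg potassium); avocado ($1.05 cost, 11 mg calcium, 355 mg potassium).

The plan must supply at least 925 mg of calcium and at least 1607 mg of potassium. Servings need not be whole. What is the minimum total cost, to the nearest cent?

$1.58

milk only: max(925/323, 1607/408) = 3.939 servings → $1.58.
pasta only: max(925/26, 1607/43) = 37.37 servings → $16.82.
banana only: max(925/15, 1607/409) = 61.67 servings → $27.75.
avocado only: max(925/11, 1607/355) = 84.09 servings → $88.30.
milk + pasta with both targets exact would need a negative amount; discard.
milk + banana with both tight: 2.812 servings and 1.124 servings → $1.63.
milk + avocado with both tight: 2.82 servings and 1.286 servings → $2.48.
pasta + banana with both tight: 35.46 servings and 0.2009 servings → $16.05.
pasta + avocado with both tight: 35.48 servings and 0.2292 servings → $16.21.
banana + avocado with both targets exact would need a negative amount; discard.
So the least-cost plan costs $1.58.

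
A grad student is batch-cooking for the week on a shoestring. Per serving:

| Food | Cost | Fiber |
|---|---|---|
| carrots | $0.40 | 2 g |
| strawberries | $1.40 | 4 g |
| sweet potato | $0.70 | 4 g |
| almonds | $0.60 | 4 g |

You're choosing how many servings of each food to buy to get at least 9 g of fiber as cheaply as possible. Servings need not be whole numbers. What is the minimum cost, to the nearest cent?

Cost per g of fiber: almonds $0.1500, sweet potato $0.1750, carrots $0.2000, strawberries $0.3500.
With no serving limits, use only almonds: 9 g / 4 g = 2.25 servings × $0.60 = $1.35.

$1.35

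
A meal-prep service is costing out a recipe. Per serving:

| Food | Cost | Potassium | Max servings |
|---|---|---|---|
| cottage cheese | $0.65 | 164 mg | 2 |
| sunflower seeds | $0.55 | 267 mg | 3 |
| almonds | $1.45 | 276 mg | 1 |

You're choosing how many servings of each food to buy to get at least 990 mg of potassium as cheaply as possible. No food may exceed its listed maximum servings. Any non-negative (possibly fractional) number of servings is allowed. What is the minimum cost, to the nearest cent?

$2.40

Cost per mg of potassium: sunflower seeds $0.0021, cottage cheese $0.0040, almonds $0.0053.
Take 3 servings of sunflower seeds: +801.0 mg potassium for $1.65 (total $1.65, still need 189.0 mg).
Take 1.152 servings of cottage cheese: +189.0 mg potassium for $0.75 (total $2.40, still need 0.0 mg).
Filling from the cheapest source first is optimal under one linear minimum: $2.40.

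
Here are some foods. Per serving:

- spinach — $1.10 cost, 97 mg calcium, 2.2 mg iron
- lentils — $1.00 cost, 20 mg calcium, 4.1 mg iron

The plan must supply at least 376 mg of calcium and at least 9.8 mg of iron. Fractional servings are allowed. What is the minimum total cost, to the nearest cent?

Two binding constraints pin down two serving amounts, so the optimal mix uses at most two foods. The candidates are each food alone (scaled to the tighter of calcium/iron) and each pair with both constraints tight.
spinach only: max(376/97, 9.8/2.2) = 4.455 servings → $4.90.
lentils only: max(376/20, 9.8/4.1) = 18.8 servings → $18.80.
spinach + lentils with both tight: 3.804 servings and 0.3489 servings → $4.53.
Cheapest feasible corner: $4.53.

$4.53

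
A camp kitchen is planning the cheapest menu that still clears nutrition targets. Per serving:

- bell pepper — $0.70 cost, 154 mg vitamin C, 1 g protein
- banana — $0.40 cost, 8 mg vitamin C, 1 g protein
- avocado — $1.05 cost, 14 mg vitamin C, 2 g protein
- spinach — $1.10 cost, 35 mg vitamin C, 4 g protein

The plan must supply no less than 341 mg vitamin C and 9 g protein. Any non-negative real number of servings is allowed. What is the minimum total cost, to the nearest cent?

$3.24

Minimising a linear cost over {vitamin C ≥ 341, protein ≥ 9, servings ≥ 0} — the optimum is at a vertex, using one or two foods.
bell pepper only: max(341/154, 9/1) = 9 servings → $6.30.
banana only: max(341/8, 9/1) = 42.62 servings → $17.05.
avocado only: max(341/14, 9/2) = 24.36 servings → $25.57.
spinach only: max(341/35, 9/4) = 9.743 servings → $10.72.
bell pepper + banana with both tight: 1.842 servings and 7.158 servings → $4.15.
bell pepper + avocado with both tight: 1.891 servings and 3.554 servings → $5.06.
bell pepper + spinach with both tight: 1.806 servings and 1.799 servings → $3.24.
banana + avocado: intersection lies outside the first quadrant.
banana + spinach with both targets exact would need a negative amount; discard.
avocado + spinach: intersection lies outside the first quadrant.
So the least-cost plan costs $3.24.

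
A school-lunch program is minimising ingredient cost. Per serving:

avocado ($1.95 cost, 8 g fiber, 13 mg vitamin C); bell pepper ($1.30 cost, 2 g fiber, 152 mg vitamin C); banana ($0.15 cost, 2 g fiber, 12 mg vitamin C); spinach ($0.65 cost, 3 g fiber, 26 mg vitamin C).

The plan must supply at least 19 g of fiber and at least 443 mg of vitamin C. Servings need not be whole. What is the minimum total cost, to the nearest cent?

$4.13

With two linear requirements the optimum uses one or two foods; enumerate the corners.
avocado only: max(19/8, 443/13) = 34.08 servings → $66.45.
bell pepper only: max(19/2, 443/152) = 9.5 servings → $12.35.
banana only: max(19/2, 443/12) = 36.92 servings → $5.54.
spinach only: max(19/3, 443/26) = 17.04 servings → $11.07.
avocado + bell pepper with both tight: 1.682 servings and 2.771 servings → $6.88.
avocado + banana with both targets exact would need a negative amount; discard.
avocado + spinach: the both-tight solution has a negative serving — not a feasible corner.
bell pepper + banana with both tight: 2.35 servings and 7.15 servings → $4.13.
bell pepper + spinach with both tight: 2.067 servings and 4.955 servings → $5.91.
banana + spinach: intersection lies outside the first quadrant.
Cheapest feasible corner: $4.13.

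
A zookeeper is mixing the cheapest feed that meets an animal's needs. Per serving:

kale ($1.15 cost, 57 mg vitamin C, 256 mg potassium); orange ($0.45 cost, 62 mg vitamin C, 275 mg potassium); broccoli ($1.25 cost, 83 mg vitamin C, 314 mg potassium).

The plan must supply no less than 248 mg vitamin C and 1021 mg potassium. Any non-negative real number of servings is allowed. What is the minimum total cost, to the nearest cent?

$1.80

With two linear requirements the optimum uses one or two foods; enumerate the corners.
kale only: max(248/57, 1021/256) = 4.351 servings → $5.00.
orange only: max(248/62, 1021/275) = 4 servings → $1.80.
broccoli only: max(248/83, 1021/314) = 3.252 servings → $4.06.
kale + orange with both targets exact would need a negative amount; discard.
kale + broccoli with both tight: 2.051 servings and 1.579 servings → $4.33.
orange + broccoli with both tight: 2.047 servings and 1.459 servings → $2.74.
The minimum over all feasible corners is $1.80.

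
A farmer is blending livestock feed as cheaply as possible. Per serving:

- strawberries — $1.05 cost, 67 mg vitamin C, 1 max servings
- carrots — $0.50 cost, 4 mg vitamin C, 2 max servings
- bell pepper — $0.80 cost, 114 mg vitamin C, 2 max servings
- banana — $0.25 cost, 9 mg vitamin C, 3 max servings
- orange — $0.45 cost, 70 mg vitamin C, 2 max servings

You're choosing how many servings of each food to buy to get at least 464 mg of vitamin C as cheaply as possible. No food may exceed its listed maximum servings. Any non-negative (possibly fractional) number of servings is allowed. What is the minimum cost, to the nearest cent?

$4.55

Cost per mg of vitamin C: orange $0.0064, bell pepper $0.0070, strawberries $0.0157, banana $0.0278, carrots $0.1250.
Take 2 servings of orange: +140.0 mg vitamin C for $0.90 (total $0.90, still need 324.0 mg).
Take 2 servings of bell pepper: +228.0 mg vitamin C for $1.60 (total $2.50, still need 96.0 mg).
Take 1 serving of strawberries: +67.0 mg vitamin C for $1.05 (total $3.55, still need 29.0 mg).
Take 3 servings of banana: +27.0 mg vitamin C for $0.75 (total $4.30, still need 2.0 mg).
Take 0.5 servings of carrots: +2.0 mg vitamin C for $0.25 (total $4.55, still need 0.0 mg).
Greedy by cheapest-per-mg is optimal for a single linear constraint, so the minimum cost is $4.55.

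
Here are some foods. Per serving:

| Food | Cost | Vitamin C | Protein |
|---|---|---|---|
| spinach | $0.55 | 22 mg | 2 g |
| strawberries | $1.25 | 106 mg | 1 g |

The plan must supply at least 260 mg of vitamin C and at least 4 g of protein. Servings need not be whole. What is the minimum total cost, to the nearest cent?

$3.32

spinach only: max(260/22, 4/2) = 11.82 servings → $6.50.
strawberries only: max(260/106, 4/1) = 4 servings → $5.00.
spinach + strawberries with both tight: 0.8632 servings and 2.274 servings → $3.32.
Cheapest feasible corner: $3.32.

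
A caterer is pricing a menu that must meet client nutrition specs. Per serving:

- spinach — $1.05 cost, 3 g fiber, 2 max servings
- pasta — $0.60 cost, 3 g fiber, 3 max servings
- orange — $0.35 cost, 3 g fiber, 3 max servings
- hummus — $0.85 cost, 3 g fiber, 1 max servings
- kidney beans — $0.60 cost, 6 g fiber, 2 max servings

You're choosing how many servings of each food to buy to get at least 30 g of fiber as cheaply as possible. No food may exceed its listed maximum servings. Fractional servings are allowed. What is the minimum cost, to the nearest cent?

Cost per g of fiber: kidney beans $0.1000, orange $0.1167, pasta $0.2000, hummus $0.2833, spinach $0.3500.
Take 2 servings of kidney beans: +12.0 g fiber for $1.20 (total $1.20, still need 18.0 g).
Take 3 servings of orange: +9.0 g fiber for $1.05 (total $2.25, still need 9.0 g).
Take 3 servings of pasta: +9.0 g fiber for $1.80 (total $4.05, still need 0.0 g).
Greedy by cheapest-per-g is optimal for a single linear constraint, so the minimum cost is $4.05.

$4.05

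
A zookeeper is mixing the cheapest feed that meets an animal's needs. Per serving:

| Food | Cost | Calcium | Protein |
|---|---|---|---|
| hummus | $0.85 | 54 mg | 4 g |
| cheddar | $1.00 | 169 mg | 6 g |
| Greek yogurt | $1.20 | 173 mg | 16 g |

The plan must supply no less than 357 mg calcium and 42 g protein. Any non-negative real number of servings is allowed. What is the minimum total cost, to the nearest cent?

$3.15

This is a tiny linear program; its minimum lies at a vertex of the feasible set. List the vertices and price them.
hummus only: max(357/54, 42/4) = 10.5 servings → $8.93.
cheddar only: max(357/169, 42/6) = 7 servings → $7.00.
Greek yogurt only: max(357/173, 42/16) = 2.625 servings → $3.15.
hummus + cheddar with both targets exact would need a negative amount; discard.
hummus + Greek yogurt: the both-tight solution has a negative serving — not a feasible corner.
cheddar + Greek yogurt: the both-tight solution has a negative serving — not a feasible corner.
So the least-cost plan costs $3.15.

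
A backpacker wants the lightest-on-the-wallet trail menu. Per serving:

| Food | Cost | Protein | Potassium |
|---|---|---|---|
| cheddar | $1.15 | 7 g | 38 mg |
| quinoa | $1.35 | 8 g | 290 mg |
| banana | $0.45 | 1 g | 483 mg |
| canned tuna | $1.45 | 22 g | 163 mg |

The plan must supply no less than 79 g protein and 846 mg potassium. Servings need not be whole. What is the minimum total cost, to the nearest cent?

A basic optimal solution has at most two foods positive. Try each food alone and each pair with both targets met exactly.
cheddar only: max(79/7, 846/38) = 22.26 servings → $25.60.
quinoa only: max(79/8, 846/290) = 9.875 servings → $13.33.
banana only: max(79/1, 846/483) = 79 servings → $35.55.
canned tuna only: max(79/22, 846/163) = 5.19 servings → $7.53.
cheddar + quinoa with both tight: 9.352 servings and 1.692 servings → $13.04.
cheddar + banana with both tight: 11.16 servings and 0.8735 servings → $13.23.
cheddar + canned tuna: intersection lies outside the first quadrant.
quinoa + banana: the both-tight solution has a negative serving — not a feasible corner.
quinoa + canned tuna with both tight: 1.13 servings and 3.18 servings → $6.14.
banana + canned tuna with both tight: 0.5481 servings and 3.566 servings → $5.42.
So the least-cost plan costs $5.42.

$5.42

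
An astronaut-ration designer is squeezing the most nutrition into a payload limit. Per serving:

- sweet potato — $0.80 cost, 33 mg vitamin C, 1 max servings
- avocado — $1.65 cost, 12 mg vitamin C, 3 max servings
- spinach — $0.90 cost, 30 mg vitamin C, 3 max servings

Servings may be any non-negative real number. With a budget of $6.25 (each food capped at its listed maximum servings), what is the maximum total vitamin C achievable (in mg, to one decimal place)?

Vitamin C per dollar: sweet potato 41.25, spinach 33.33, avocado 7.273.
Take 1 serving of sweet potato: spends $0.80, +33.0 mg vitamin C (running total 33.0 mg).
Take 3 servings of spinach: spends $2.70, +90.0 mg vitamin C (running total 123.0 mg).
Take 1.667 servings of avocado: spends $2.75, +20.0 mg vitamin C (running total 143.0 mg).
Greedy by best ratio exhausts the cost allowance optimally: 143.0 mg.

143.0 mg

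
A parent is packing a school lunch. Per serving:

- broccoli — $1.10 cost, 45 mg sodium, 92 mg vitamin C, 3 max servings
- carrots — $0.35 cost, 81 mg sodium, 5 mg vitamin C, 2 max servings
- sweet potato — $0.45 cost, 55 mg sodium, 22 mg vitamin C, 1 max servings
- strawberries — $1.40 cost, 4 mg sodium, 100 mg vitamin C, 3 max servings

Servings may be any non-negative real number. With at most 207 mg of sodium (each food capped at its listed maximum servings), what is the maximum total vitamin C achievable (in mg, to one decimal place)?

598.3 mg

Vitamin C per mg sodium: strawberries 25, broccoli 2.044, sweet potato 0.4, carrots 0.06173.
Take 3 servings of strawberries: uses 12 mg sodium, +300.0 mg vitamin C (running total 300.0 mg).
Take 3 servings of broccoli: uses 135 mg sodium, +276.0 mg vitamin C (running total 576.0 mg).
Take 1 serving of sweet potato: uses 55 mg sodium, +22.0 mg vitamin C (running total 598.0 mg).
Take 0.06173 servings of carrots: uses 5 mg sodium, +0.3 mg vitamin C (running total 598.3 mg).
Greedy by best ratio exhausts the sodium allowance optimally: 598.3 mg.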